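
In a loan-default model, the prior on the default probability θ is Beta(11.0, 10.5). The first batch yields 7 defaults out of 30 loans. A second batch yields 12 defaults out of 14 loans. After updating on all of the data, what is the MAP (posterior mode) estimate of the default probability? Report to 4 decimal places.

0.4567

The Beta prior is conjugate to a Binomial/Bernoulli likelihood; the update adds successes to α and failures to β.
After batch 1: Beta(11.0+7, 10.5+23) = Beta(18.0, 33.5).
After batch 2: Beta(18.0+12, 33.5+2) = Beta(30.0, 35.5).
Mode of Beta(a,b) for a,b>1 is (a−1)/(a+b−2) = 29.0/63.5 = 0.4567.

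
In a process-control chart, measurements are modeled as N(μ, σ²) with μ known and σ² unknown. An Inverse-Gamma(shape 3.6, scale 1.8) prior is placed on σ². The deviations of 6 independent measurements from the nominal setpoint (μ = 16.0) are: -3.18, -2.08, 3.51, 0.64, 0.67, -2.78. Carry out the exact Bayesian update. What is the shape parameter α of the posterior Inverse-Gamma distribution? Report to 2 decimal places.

6.60

With known mean μ and an Inverse-Gamma(α, β) prior on σ², the Normal likelihood is conjugate: posterior is Inv-Gamma(α + n/2, β + Σ(xᵢ−μ)²/2).
Σ(xᵢ−μ)² = (-3.18)² + (-2.08)² + (3.51)² + (0.64)² + (0.67)² + (-2.78)² = 35.3458.
Posterior: Inv-Gamma(3.6 + 6/2, 1.8 + 35.3458/2) = Inv-Gamma(6.60, 19.47290).
Posterior α = 6.60.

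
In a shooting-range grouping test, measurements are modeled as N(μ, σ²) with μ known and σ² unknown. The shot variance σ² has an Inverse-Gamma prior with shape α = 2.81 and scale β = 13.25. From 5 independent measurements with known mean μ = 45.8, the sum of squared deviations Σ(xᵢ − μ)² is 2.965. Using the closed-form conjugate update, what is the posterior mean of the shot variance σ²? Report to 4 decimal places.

3.4182

With known mean μ and an Inverse-Gamma(α, β) prior on σ², the Normal likelihood is conjugate: posterior is Inv-Gamma(α + n/2, β + Σ(xᵢ−μ)²/2).
Posterior: Inv-Gamma(2.81 + 5/2, 13.25 + 2.965/2) = Inv-Gamma(5.31, 14.7325).
E[σ²|data] = β/(α−1) = 14.7325/4.31 = 3.4182.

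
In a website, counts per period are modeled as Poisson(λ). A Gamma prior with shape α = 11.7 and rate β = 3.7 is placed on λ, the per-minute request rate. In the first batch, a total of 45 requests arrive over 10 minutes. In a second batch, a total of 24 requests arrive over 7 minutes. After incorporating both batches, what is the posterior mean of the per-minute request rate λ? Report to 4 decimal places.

3.8986

With a Gamma(shape α, rate β) prior, the Poisson likelihood is conjugate: the posterior is Gamma(α + ΣXᵢ, β + n).
After batch 1: Gamma(α+S, β+n) = Gamma(11.7+45, 3.7+10) = Gamma(56.7, 13.7).
After batch 2: Gamma(α+S, β+n) = Gamma(56.7+24, 13.7+7) = Gamma(80.7, 20.7).
Posterior mean = α/β = 80.7/20.7 = 3.8986.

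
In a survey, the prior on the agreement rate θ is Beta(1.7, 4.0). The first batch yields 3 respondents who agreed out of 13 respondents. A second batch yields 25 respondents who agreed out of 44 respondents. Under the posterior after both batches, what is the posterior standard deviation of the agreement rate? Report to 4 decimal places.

The Beta prior is conjugate to a Binomial/Bernoulli likelihood; the update adds successes to α and failures to β.
After batch 1: Beta(1.7+3, 4.0+10) = Beta(4.7, 14.0).
After batch 2: Beta(4.7+25, 14.0+19) = Beta(29.7, 33.0).
Var = αβ/((α+β)²(α+β+1)) = 29.7·33.0/(62.7²·63.7) = 0.00391378; SD = √0.00391378 = 0.0626.

0.0626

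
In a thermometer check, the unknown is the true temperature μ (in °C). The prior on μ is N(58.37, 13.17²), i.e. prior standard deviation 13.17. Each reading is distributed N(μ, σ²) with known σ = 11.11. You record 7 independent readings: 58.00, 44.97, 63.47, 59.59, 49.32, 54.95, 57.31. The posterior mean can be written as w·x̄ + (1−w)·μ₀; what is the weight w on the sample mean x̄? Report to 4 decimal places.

For Normal data with known variance σ², a Normal(μ₀, σ₀²) prior on μ is conjugate. Posterior precision = 1/σ₀² + n/σ²; posterior mean is the precision-weighted average of μ₀ and x̄.
σ₀² = 13.17² = 173.4489, σ² = 11.11² = 123.4321. Prior precision 1/σ₀² = 1/173.4489; data precision n/σ² = 7/123.4321.
w = (n/σ²)/(1/σ₀² + n/σ²) = n·σ₀²/(σ² + n·σ₀²) = 7·173.4489/(123.4321 + 7·173.4489) = 1214.1423/1337.5744 = 0.9077.

0.9077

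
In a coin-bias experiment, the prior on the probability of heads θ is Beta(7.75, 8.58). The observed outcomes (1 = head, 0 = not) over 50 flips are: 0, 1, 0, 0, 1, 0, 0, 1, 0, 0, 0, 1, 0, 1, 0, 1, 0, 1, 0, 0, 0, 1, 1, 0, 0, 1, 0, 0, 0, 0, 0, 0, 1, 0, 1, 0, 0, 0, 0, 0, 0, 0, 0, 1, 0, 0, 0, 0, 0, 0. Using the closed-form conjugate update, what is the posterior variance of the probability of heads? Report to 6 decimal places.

The Beta prior is conjugate to a Binomial/Bernoulli likelihood; the update adds successes to α and failures to β.
Posterior: Beta(α+k, β+n−k) = Beta(7.75+13, 8.58+37) = Beta(20.75, 45.58).
Var = αβ/((α+β)²(α+β+1)) = 20.75·45.58/(66.33²·67.33) = 0.003193.

0.003193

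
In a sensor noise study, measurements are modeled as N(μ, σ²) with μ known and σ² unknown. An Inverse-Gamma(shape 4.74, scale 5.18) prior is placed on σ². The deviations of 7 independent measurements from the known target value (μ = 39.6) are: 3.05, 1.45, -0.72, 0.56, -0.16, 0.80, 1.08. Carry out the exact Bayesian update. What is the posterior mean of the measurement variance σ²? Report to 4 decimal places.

With known mean μ and an Inverse-Gamma(α, β) prior on σ², the Normal likelihood is conjugate: posterior is Inv-Gamma(α + n/2, β + Σ(xᵢ−μ)²/2).
Σ(xᵢ−μ)² = (3.05)² + (1.45)² + (-0.72)² + (0.56)² + (-0.16)² + (0.80)² + (1.08)² = 14.0690.
Posterior: Inv-Gamma(4.74 + 7/2, 5.18 + 14.0690/2) = Inv-Gamma(8.24, 12.21450).
E[σ²|data] = β/(α−1) = 12.21450/7.24 = 1.6871.

1.6871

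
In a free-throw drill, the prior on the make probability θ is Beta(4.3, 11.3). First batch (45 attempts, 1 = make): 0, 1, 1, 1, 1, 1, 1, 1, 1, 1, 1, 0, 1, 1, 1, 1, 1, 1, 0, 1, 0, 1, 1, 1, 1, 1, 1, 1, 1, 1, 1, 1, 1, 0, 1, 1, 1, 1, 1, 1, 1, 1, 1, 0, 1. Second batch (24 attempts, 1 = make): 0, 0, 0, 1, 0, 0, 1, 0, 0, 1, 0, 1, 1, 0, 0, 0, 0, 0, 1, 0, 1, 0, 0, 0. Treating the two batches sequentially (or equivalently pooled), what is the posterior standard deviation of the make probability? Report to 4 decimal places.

0.0531

The Beta prior is conjugate to a Binomial/Bernoulli likelihood; the update adds successes to α and failures to β.
After batch 1: Beta(4.3+39, 11.3+6) = Beta(43.3, 17.3).
After batch 2: Beta(43.3+7, 17.3+17) = Beta(50.3, 34.3).
Var = αβ/((α+β)²(α+β+1)) = 50.3·34.3/(84.6²·85.6) = 0.00281610; SD = √0.00281610 = 0.0531.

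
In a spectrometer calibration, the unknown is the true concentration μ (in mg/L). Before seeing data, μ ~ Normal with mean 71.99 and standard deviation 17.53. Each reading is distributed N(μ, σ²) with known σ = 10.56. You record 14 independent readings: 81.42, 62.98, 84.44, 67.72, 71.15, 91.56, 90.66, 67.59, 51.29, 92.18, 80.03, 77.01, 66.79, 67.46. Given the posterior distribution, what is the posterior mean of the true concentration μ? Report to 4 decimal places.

75.0827

For Normal data with known variance σ², a Normal(μ₀, σ₀²) prior on μ is conjugate. Posterior precision = 1/σ₀² + n/σ²; posterior mean is the precision-weighted average of μ₀ and x̄.
Σxᵢ = 81.42 + 62.98 + 84.44 + 67.72 + 71.15 + 91.56 + 90.66 + 67.59 + 51.29 + 92.18 + 80.03 + 77.01 + 66.79 + 67.46 = 1052.28, so n·x̄ = 1052.28.
σ₀² = 17.53² = 307.3009, σ² = 10.56² = 111.5136; σ² + n·σ₀² = 111.5136 + 14·307.3009 = 4413.7262.
Posterior mean = (μ₀/σ₀² + n·x̄/σ²)/(1/σ₀² + n/σ²) = (σ²·μ₀ + σ₀²·n·x̄)/(σ² + n·σ₀²) = (111.5136·71.99 + 307.3009·1052.28)/4413.7262 = 331394.455116/4413.7262 = 75.0827.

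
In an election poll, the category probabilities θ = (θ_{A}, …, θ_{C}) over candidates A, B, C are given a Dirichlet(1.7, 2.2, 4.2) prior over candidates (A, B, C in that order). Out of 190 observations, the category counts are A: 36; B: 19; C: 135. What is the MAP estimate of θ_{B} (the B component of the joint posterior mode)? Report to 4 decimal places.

0.1035

The Dirichlet prior is conjugate to the Multinomial likelihood: each posterior αⱼ = prior αⱼ + observed count nⱼ.
Posterior concentration: (37.7, 21.2, 139.2), total = 198.1.
Joint mode component: (α_{B}−1)/(Σα−K) = 20.2/195.1 = 0.1035.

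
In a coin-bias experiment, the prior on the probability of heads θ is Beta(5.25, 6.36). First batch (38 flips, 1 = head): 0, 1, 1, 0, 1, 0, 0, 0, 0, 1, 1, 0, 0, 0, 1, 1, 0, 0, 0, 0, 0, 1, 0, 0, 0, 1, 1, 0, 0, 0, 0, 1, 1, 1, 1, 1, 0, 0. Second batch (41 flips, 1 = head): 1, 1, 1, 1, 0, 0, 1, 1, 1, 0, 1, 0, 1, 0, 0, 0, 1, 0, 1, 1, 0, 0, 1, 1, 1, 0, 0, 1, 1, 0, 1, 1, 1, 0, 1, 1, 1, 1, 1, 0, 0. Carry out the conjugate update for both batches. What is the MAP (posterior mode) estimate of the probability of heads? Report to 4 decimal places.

The Beta prior is conjugate to a Binomial/Bernoulli likelihood; the update adds successes to α and failures to β.
After batch 1: Beta(5.25+15, 6.36+23) = Beta(20.25, 29.36).
After batch 2: Beta(20.25+25, 29.36+16) = Beta(45.25, 45.36).
Mode of Beta(a,b) for a,b>1 is (a−1)/(a+b−2) = 44.25/88.61 = 0.4994.

0.4994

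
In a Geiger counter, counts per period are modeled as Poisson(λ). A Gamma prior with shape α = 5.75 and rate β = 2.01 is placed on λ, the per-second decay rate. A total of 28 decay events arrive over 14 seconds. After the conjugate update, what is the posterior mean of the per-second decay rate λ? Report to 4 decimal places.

2.1081

With a Gamma(shape α, rate β) prior, the Poisson likelihood is conjugate: the posterior is Gamma(α + ΣXᵢ, β + n).
Posterior: Gamma(α+S, β+n) = Gamma(5.75+28, 2.01+14) = Gamma(33.75, 16.01).
Posterior mean = α/β = 33.75/16.01 = 2.1081.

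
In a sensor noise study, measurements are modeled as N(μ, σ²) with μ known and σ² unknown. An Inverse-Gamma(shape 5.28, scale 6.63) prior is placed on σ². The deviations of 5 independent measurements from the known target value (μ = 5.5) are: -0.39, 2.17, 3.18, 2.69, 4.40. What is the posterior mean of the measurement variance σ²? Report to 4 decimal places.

4.0435

With known mean μ and an Inverse-Gamma(α, β) prior on σ², the Normal likelihood is conjugate: posterior is Inv-Gamma(α + n/2, β + Σ(xᵢ−μ)²/2).
Σ(xᵢ−μ)² = (-0.39)² + (2.17)² + (3.18)² + (2.69)² + (4.40)² = 41.5695.
Posterior: Inv-Gamma(5.28 + 5/2, 6.63 + 41.5695/2) = Inv-Gamma(7.78, 27.41475).
E[σ²|data] = β/(α−1) = 27.41475/6.78 = 4.0435.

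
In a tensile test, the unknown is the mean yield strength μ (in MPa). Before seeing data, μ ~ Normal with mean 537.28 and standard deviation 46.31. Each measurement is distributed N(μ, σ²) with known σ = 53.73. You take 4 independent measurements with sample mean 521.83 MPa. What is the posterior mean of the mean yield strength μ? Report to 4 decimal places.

For Normal data with known variance σ², a Normal(μ₀, σ₀²) prior on μ is conjugate. Posterior precision = 1/σ₀² + n/σ²; posterior mean is the precision-weighted average of μ₀ and x̄.
n·x̄ = 4·521.83 = 2087.32.
σ₀² = 46.31² = 2144.6161, σ² = 53.73² = 2886.9129; σ² + n·σ₀² = 2886.9129 + 4·2144.6161 = 11465.3773.
Posterior mean = (μ₀/σ₀² + n·x̄/σ²)/(1/σ₀² + n/σ²) = (σ²·μ₀ + σ₀²·n·x̄)/(σ² + n·σ₀²) = (2886.9129·537.28 + 2144.6161·2087.32)/11465.3773 = 6027580.640764/11465.3773 = 525.7202.

525.7202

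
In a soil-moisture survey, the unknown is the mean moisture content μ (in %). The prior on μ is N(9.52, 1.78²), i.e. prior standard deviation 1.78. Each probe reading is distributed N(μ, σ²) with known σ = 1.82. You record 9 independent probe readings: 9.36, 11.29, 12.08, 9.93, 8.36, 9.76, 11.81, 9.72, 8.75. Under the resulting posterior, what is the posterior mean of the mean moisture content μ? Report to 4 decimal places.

For Normal data with known variance σ², a Normal(μ₀, σ₀²) prior on μ is conjugate. Posterior precision = 1/σ₀² + n/σ²; posterior mean is the precision-weighted average of μ₀ and x̄.
Σxᵢ = 9.36 + 11.29 + 12.08 + 9.93 + 8.36 + 9.76 + 11.81 + 9.72 + 8.75 = 91.06, so n·x̄ = 91.06.
σ₀² = 1.78² = 3.1684, σ² = 1.82² = 3.3124; σ² + n·σ₀² = 3.3124 + 9·3.1684 = 31.828.
Posterior mean = (μ₀/σ₀² + n·x̄/σ²)/(1/σ₀² + n/σ²) = (σ²·μ₀ + σ₀²·n·x̄)/(σ² + n·σ₀²) = (3.3124·9.52 + 3.1684·91.06)/31.828 = 320.048552/31.828 = 10.0556.

10.0556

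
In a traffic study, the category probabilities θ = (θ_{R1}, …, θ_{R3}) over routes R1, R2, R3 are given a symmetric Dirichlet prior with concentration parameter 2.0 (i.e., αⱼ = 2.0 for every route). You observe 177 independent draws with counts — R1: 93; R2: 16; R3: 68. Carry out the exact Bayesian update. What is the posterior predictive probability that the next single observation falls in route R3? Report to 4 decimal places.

0.3825

The Dirichlet prior is conjugate to the Multinomial likelihood: each posterior αⱼ = prior αⱼ + observed count nⱼ.
Posterior concentration: (95.0, 18.0, 70.0), total = 183.0.
P(next = R3 | data) = α_{R3}/Σα = 0.3825.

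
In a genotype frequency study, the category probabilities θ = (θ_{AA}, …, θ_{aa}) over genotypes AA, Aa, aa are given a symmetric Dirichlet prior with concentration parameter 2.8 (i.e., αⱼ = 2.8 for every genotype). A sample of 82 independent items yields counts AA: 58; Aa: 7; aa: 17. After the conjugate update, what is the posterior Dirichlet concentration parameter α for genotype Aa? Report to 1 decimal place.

9.8

The Dirichlet prior is conjugate to the Multinomial likelihood: each posterior αⱼ = prior αⱼ + observed count nⱼ.
Posterior concentration: (60.8, 9.8, 19.8), total = 90.4.
α_{Aa} = 2.8 + 7 = 9.8.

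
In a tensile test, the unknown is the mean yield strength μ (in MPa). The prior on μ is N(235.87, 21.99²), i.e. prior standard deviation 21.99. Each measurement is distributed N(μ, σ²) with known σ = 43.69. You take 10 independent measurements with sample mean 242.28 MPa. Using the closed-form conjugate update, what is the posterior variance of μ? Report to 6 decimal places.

For Normal data with known variance σ², a Normal(μ₀, σ₀²) prior on μ is conjugate. Posterior precision = 1/σ₀² + n/σ²; posterior mean is the precision-weighted average of μ₀ and x̄.
σ₀² = 21.99² = 483.5601, σ² = 43.69² = 1908.8161; σ² + n·σ₀² = 1908.8161 + 10·483.5601 = 6744.4171.
Posterior precision = 1/σ₀² + n/σ² = 1/483.5601 + 10/1908.8161 = (σ² + n·σ₀²)/(σ₀²σ²) = 6744.4171/(483.5601·1908.8161); posterior variance σₙ² = σ₀²σ²/(σ² + n·σ₀²) = 483.5601·1908.8161/6744.4171 = 136.857981.

136.857981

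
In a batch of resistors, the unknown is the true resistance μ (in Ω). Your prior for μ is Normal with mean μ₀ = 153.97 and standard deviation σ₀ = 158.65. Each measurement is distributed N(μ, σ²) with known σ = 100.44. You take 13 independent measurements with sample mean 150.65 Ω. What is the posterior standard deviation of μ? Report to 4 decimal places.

For Normal data with known variance σ², a Normal(μ₀, σ₀²) prior on μ is conjugate. Posterior precision = 1/σ₀² + n/σ²; posterior mean is the precision-weighted average of μ₀ and x̄.
σ₀² = 158.65² = 25169.8225, σ² = 100.44² = 10088.1936; σ² + n·σ₀² = 10088.1936 + 13·25169.8225 = 337295.8861.
Posterior precision = 1/σ₀² + n/σ² = 1/25169.8225 + 13/10088.1936 = (σ² + n·σ₀²)/(σ₀²σ²) = 337295.8861/(25169.8225·10088.1936); posterior variance σₙ² = σ₀²σ²/(σ² + n·σ₀²) = 25169.8225·10088.1936/337295.8861 = 752.805038.
Posterior SD = √σₙ² = √(25169.8225·10088.1936/337295.8861) = 27.4373.

27.4373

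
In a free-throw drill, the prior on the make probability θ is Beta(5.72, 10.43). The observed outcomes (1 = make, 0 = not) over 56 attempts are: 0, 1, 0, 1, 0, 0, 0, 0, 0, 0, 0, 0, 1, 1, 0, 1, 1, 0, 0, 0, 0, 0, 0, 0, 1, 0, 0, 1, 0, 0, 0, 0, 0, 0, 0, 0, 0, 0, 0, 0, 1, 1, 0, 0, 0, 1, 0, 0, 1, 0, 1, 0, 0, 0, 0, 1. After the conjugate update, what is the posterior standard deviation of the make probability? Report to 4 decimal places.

The Beta prior is conjugate to a Binomial/Bernoulli likelihood; the update adds successes to α and failures to β.
Posterior: Beta(α+k, β+n−k) = Beta(5.72+14, 10.43+42) = Beta(19.72, 52.43).
Var = αβ/((α+β)²(α+β+1)) = 19.72·52.43/(72.15²·73.15) = 0.00271519; SD = √0.00271519 = 0.0521.

0.0521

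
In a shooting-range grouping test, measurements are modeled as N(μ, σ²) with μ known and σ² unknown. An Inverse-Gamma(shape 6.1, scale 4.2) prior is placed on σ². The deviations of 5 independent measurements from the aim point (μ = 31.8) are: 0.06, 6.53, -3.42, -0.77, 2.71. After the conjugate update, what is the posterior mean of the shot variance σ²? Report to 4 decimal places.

With known mean μ and an Inverse-Gamma(α, β) prior on σ², the Normal likelihood is conjugate: posterior is Inv-Gamma(α + n/2, β + Σ(xᵢ−μ)²/2).
Σ(xᵢ−μ)² = (0.06)² + (6.53)² + (-3.42)² + (-0.77)² + (2.71)² = 62.2779.
Posterior: Inv-Gamma(6.1 + 5/2, 4.2 + 62.2779/2) = Inv-Gamma(8.60, 35.33895).
E[σ²|data] = β/(α−1) = 35.33895/7.60 = 4.6499.

4.6499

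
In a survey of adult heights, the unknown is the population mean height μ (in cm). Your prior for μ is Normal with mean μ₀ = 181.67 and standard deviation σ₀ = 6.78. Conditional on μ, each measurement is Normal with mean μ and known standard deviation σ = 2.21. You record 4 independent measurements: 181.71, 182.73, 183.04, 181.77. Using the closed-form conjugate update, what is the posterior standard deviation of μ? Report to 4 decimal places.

1.0906

For Normal data with known variance σ², a Normal(μ₀, σ₀²) prior on μ is conjugate. Posterior precision = 1/σ₀² + n/σ²; posterior mean is the precision-weighted average of μ₀ and x̄.
σ₀² = 6.78² = 45.9684, σ² = 2.21² = 4.8841; σ² + n·σ₀² = 4.8841 + 4·45.9684 = 188.7577.
Posterior precision = 1/σ₀² + n/σ² = 1/45.9684 + 4/4.8841 = (σ² + n·σ₀²)/(σ₀²σ²) = 188.7577/(45.9684·4.8841); posterior variance σₙ² = σ₀²σ²/(σ² + n·σ₀²) = 45.9684·4.8841/188.7577 = 1.189431.
Posterior SD = √σₙ² = √(45.9684·4.8841/188.7577) = 1.0906.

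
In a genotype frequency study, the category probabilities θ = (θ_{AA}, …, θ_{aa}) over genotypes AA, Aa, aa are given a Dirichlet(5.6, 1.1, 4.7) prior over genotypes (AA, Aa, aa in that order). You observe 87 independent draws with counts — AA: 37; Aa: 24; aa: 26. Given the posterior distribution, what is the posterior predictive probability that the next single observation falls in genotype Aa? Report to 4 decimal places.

The Dirichlet prior is conjugate to the Multinomial likelihood: each posterior αⱼ = prior αⱼ + observed count nⱼ.
Posterior concentration: (42.6, 25.1, 30.7), total = 98.4.
P(next = Aa | data) = α_{Aa}/Σα = 0.2551.

0.2551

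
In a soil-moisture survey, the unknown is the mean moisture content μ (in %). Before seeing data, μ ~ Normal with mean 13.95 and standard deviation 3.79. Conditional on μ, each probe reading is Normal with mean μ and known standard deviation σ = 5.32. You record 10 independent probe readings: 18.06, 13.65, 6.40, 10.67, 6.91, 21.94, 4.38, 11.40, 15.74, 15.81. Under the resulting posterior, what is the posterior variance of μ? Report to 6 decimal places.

For Normal data with known variance σ², a Normal(μ₀, σ₀²) prior on μ is conjugate. Posterior precision = 1/σ₀² + n/σ²; posterior mean is the precision-weighted average of μ₀ and x̄.
σ₀² = 3.79² = 14.3641, σ² = 5.32² = 28.3024; σ² + n·σ₀² = 28.3024 + 10·14.3641 = 171.9434.
Posterior precision = 1/σ₀² + n/σ² = 1/14.3641 + 10/28.3024 = (σ² + n·σ₀²)/(σ₀²σ²) = 171.9434/(14.3641·28.3024); posterior variance σₙ² = σ₀²σ²/(σ² + n·σ₀²) = 14.3641·28.3024/171.9434 = 2.364374.

2.364374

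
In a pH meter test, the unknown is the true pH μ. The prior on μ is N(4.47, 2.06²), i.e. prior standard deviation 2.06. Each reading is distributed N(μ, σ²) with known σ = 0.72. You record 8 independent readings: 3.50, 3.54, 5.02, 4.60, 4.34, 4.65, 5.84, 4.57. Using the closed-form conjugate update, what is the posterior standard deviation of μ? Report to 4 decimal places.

For Normal data with known variance σ², a Normal(μ₀, σ₀²) prior on μ is conjugate. Posterior precision = 1/σ₀² + n/σ²; posterior mean is the precision-weighted average of μ₀ and x̄.
σ₀² = 2.06² = 4.2436, σ² = 0.72² = 0.5184; σ² + n·σ₀² = 0.5184 + 8·4.2436 = 34.4672.
Posterior precision = 1/σ₀² + n/σ² = 1/4.2436 + 8/0.5184 = (σ² + n·σ₀²)/(σ₀²σ²) = 34.4672/(4.2436·0.5184); posterior variance σₙ² = σ₀²σ²/(σ² + n·σ₀²) = 4.2436·0.5184/34.4672 = 0.063825.
Posterior SD = √σₙ² = √(4.2436·0.5184/34.4672) = 0.2526.

0.2526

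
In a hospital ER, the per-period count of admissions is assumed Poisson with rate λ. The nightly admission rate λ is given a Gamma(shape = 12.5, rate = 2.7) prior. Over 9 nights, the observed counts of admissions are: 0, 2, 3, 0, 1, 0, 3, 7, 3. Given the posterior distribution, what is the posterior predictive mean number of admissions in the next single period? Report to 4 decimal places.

2.6923

With a Gamma(shape α, rate β) prior, the Poisson likelihood is conjugate: the posterior is Gamma(α + ΣXᵢ, β + n).
Sum of counts S = 19 over n = 9 nights.
Posterior: Gamma(α+S, β+n) = Gamma(12.5+19, 2.7+9) = Gamma(31.5, 11.7).
The predictive distribution for one future period is NegBinom with mean α/β = 2.6923.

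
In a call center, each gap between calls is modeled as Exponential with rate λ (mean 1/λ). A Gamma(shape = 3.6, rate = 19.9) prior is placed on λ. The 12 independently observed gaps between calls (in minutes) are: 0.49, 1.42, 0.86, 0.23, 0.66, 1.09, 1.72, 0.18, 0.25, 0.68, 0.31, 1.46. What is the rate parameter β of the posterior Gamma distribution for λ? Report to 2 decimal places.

With a Gamma(shape α, rate β) prior on the exponential rate λ, the posterior after n observations with total T = Σxᵢ is Gamma(α+n, β+T).
Sum of observations T = 9.35 minutes; n = 12.
Posterior: Gamma(3.6+12, 19.9+9.35) = Gamma(15.6, 29.25).
Posterior β = 29.25.

29.25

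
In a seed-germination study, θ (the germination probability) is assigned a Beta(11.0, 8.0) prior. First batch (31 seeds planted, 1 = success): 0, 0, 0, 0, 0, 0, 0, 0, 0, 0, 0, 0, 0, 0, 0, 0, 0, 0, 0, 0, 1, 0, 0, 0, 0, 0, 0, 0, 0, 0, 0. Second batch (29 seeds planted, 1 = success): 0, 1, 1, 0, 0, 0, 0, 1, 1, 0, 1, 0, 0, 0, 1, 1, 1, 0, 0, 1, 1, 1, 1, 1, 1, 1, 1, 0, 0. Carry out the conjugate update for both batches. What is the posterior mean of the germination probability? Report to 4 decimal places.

The Beta prior is conjugate to a Binomial/Bernoulli likelihood; the update adds successes to α and failures to β.
After batch 1: Beta(11.0+1, 8.0+30) = Beta(12.0, 38.0).
After batch 2: Beta(12.0+16, 38.0+13) = Beta(28.0, 51.0).
Posterior mean = α/(α+β) = 28.0/79.0 = 0.3544.

0.3544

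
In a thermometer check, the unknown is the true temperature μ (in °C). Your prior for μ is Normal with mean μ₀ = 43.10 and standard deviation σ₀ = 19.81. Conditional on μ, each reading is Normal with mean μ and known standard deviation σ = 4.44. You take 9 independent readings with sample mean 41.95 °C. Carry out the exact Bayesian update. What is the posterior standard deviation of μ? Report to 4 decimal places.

1.4759

For Normal data with known variance σ², a Normal(μ₀, σ₀²) prior on μ is conjugate. Posterior precision = 1/σ₀² + n/σ²; posterior mean is the precision-weighted average of μ₀ and x̄.
σ₀² = 19.81² = 392.4361, σ² = 4.44² = 19.7136; σ² + n·σ₀² = 19.7136 + 9·392.4361 = 3551.6385.
Posterior precision = 1/σ₀² + n/σ² = 1/392.4361 + 9/19.7136 = (σ² + n·σ₀²)/(σ₀²σ²) = 3551.6385/(392.4361·19.7136); posterior variance σₙ² = σ₀²σ²/(σ² + n·σ₀²) = 392.4361·19.7136/3551.6385 = 2.178242.
Posterior SD = √σₙ² = √(392.4361·19.7136/3551.6385) = 1.4759.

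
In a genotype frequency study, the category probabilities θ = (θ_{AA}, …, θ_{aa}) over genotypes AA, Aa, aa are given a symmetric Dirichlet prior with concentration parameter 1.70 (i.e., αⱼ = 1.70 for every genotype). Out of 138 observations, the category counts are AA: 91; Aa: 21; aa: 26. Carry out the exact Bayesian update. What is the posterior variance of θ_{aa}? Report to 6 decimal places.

The Dirichlet prior is conjugate to the Multinomial likelihood: each posterior αⱼ = prior αⱼ + observed count nⱼ.
Posterior concentration: (92.70, 22.70, 27.70), total = 143.10.
Var[θ_j] = α_j(Σα−α_j)/((Σα)²(Σα+1)) = 27.70·115.40/(143.10²·144.10) = 0.001083.

0.001083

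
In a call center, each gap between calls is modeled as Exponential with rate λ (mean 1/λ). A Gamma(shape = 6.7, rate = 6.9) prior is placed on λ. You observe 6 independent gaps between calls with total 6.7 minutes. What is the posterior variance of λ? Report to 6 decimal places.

0.068663

With a Gamma(shape α, rate β) prior on the exponential rate λ, the posterior after n observations with total T = Σxᵢ is Gamma(α+n, β+T).
Posterior: Gamma(6.7+6, 6.9+6.7) = Gamma(12.7, 13.6).
Var = α/β² = 0.068663.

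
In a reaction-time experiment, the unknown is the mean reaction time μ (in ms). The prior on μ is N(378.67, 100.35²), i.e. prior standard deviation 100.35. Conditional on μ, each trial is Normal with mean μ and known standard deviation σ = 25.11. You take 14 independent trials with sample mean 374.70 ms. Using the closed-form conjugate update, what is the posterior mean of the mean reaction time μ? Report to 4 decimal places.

For Normal data with known variance σ², a Normal(μ₀, σ₀²) prior on μ is conjugate. Posterior precision = 1/σ₀² + n/σ²; posterior mean is the precision-weighted average of μ₀ and x̄.
n·x̄ = 14·374.70 = 5245.8.
σ₀² = 100.35² = 10070.1225, σ² = 25.11² = 630.5121; σ² + n·σ₀² = 630.5121 + 14·10070.1225 = 141612.2271.
Posterior mean = (μ₀/σ₀² + n·x̄/σ²)/(1/σ₀² + n/σ²) = (σ²·μ₀ + σ₀²·n·x̄)/(σ² + n·σ₀²) = (630.5121·378.67 + 10070.1225·5245.8)/141612.2271 = 53064604.627407/141612.2271 = 374.7177.

374.7177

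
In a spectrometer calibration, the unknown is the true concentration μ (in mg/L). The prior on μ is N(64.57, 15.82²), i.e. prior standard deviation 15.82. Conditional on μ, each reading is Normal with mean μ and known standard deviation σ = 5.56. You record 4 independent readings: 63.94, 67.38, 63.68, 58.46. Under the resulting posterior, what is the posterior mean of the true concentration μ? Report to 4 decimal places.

For Normal data with known variance σ², a Normal(μ₀, σ₀²) prior on μ is conjugate. Posterior precision = 1/σ₀² + n/σ²; posterior mean is the precision-weighted average of μ₀ and x̄.
Σxᵢ = 63.94 + 67.38 + 63.68 + 58.46 = 253.46, so n·x̄ = 253.46.
σ₀² = 15.82² = 250.2724, σ² = 5.56² = 30.9136; σ² + n·σ₀² = 30.9136 + 4·250.2724 = 1032.0032.
Posterior mean = (μ₀/σ₀² + n·x̄/σ²)/(1/σ₀² + n/σ²) = (σ²·μ₀ + σ₀²·n·x̄)/(σ² + n·σ₀²) = (30.9136·64.57 + 250.2724·253.46)/1032.0032 = 65430.133656/1032.0032 = 63.4011.

63.4011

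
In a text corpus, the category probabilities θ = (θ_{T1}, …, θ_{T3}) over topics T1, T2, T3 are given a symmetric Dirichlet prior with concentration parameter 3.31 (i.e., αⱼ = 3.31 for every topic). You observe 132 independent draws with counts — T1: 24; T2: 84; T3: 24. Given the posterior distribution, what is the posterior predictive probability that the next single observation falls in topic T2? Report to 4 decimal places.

0.6152

The Dirichlet prior is conjugate to the Multinomial likelihood: each posterior αⱼ = prior αⱼ + observed count nⱼ.
Posterior concentration: (27.31, 87.31, 27.31), total = 141.93.
P(next = T2 | data) = α_{T2}/Σα = 0.6152.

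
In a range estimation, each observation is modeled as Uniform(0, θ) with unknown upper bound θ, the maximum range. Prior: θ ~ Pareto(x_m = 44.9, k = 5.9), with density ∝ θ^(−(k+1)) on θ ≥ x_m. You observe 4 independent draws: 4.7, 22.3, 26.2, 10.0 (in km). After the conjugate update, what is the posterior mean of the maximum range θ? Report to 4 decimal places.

A Pareto(scale x_m, shape k) prior on the upper bound θ of Uniform(0, θ) is conjugate: posterior is Pareto(max(x_m, max xᵢ), k + n).
Sample maximum = 26.2; prior scale x_m = 44.9 → posterior scale = max = 44.9.
Posterior shape = 5.9 + 4 = 9.9.
E[θ|data] = k·x_m/(k−1) = 9.9·44.9/8.9 = 49.9449.

49.9449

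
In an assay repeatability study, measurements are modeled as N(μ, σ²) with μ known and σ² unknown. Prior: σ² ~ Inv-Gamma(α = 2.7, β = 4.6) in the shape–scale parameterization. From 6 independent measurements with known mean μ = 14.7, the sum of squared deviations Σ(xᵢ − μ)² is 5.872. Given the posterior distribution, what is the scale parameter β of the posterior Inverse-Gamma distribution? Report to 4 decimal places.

7.5360

With known mean μ and an Inverse-Gamma(α, β) prior on σ², the Normal likelihood is conjugate: posterior is Inv-Gamma(α + n/2, β + Σ(xᵢ−μ)²/2).
Posterior: Inv-Gamma(2.7 + 6/2, 4.6 + 5.872/2) = Inv-Gamma(5.70, 7.5360).
Posterior β = 7.5360.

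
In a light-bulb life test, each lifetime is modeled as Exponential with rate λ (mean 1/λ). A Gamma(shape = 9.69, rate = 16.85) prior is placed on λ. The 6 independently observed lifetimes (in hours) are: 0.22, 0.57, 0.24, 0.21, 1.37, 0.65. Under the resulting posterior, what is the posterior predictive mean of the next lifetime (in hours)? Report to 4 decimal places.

1.3690

With a Gamma(shape α, rate β) prior on the exponential rate λ, the posterior after n observations with total T = Σxᵢ is Gamma(α+n, β+T).
Sum of observations T = 3.26 hours; n = 6.
Posterior: Gamma(9.69+6, 16.85+3.26) = Gamma(15.69, 20.11).
The predictive distribution for the next observation is Lomax; its mean is β/(α−1) = 20.11/14.69 = 1.3690.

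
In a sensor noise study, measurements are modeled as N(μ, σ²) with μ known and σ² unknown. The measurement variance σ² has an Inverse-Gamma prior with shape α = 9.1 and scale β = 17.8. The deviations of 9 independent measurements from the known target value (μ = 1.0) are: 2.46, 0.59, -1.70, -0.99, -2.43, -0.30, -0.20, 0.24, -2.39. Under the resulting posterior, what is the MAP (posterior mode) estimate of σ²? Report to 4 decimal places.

1.9752

With known mean μ and an Inverse-Gamma(α, β) prior on σ², the Normal likelihood is conjugate: posterior is Inv-Gamma(α + n/2, β + Σ(xᵢ−μ)²/2).
Σ(xᵢ−μ)² = (2.46)² + (0.59)² + (-1.70)² + (-0.99)² + (-2.43)² + (-0.30)² + (-0.20)² + (0.24)² + (-2.39)² = 22.0744.
Posterior: Inv-Gamma(9.1 + 9/2, 17.8 + 22.0744/2) = Inv-Gamma(13.60, 28.83720).
Mode = β/(α+1) = 28.83720/14.60 = 1.9752.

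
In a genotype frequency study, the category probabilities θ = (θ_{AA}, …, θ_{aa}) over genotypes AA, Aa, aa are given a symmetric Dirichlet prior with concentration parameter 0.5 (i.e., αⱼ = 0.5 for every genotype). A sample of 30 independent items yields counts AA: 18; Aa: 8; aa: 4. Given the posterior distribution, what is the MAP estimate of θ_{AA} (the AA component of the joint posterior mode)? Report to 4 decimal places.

The Dirichlet prior is conjugate to the Multinomial likelihood: each posterior αⱼ = prior αⱼ + observed count nⱼ.
Posterior concentration: (18.5, 8.5, 4.5), total = 31.5.
Joint mode component: (α_{AA}−1)/(Σα−K) = 17.5/28.5 = 0.6140.

0.6140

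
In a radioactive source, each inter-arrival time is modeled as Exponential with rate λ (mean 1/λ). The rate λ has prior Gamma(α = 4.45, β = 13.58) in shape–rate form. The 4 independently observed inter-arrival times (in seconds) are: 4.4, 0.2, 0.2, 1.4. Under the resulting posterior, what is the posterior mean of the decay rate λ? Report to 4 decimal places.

With a Gamma(shape α, rate β) prior on the exponential rate λ, the posterior after n observations with total T = Σxᵢ is Gamma(α+n, β+T).
Sum of observations T = 6.2 seconds; n = 4.
Posterior: Gamma(4.45+4, 13.58+6.2) = Gamma(8.45, 19.78).
Posterior mean of λ = α/β = 8.45/19.78 = 0.4272.

0.4272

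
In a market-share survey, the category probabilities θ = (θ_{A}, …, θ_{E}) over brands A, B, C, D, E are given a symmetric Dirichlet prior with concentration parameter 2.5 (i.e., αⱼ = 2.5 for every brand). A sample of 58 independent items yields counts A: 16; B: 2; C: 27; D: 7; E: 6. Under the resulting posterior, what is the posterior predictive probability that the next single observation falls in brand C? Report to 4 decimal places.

The Dirichlet prior is conjugate to the Multinomial likelihood: each posterior αⱼ = prior αⱼ + observed count nⱼ.
Posterior concentration: (18.5, 4.5, 29.5, 9.5, 8.5), total = 70.5.
P(next = C | data) = α_{C}/Σα = 0.4184.

0.4184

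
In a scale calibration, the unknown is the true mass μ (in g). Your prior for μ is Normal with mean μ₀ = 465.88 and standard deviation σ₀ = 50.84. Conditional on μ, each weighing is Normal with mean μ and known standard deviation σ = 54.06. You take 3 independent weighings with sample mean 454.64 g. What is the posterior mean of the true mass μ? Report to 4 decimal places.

For Normal data with known variance σ², a Normal(μ₀, σ₀²) prior on μ is conjugate. Posterior precision = 1/σ₀² + n/σ²; posterior mean is the precision-weighted average of μ₀ and x̄.
n·x̄ = 3·454.64 = 1363.92.
σ₀² = 50.84² = 2584.7056, σ² = 54.06² = 2922.4836; σ² + n·σ₀² = 2922.4836 + 3·2584.7056 = 10676.6004.
Posterior mean = (μ₀/σ₀² + n·x̄/σ²)/(1/σ₀² + n/σ²) = (σ²·μ₀ + σ₀²·n·x̄)/(σ² + n·σ₀²) = (2922.4836·465.88 + 2584.7056·1363.92)/10676.6004 = 4886858.32152/10676.6004 = 457.7167.

457.7167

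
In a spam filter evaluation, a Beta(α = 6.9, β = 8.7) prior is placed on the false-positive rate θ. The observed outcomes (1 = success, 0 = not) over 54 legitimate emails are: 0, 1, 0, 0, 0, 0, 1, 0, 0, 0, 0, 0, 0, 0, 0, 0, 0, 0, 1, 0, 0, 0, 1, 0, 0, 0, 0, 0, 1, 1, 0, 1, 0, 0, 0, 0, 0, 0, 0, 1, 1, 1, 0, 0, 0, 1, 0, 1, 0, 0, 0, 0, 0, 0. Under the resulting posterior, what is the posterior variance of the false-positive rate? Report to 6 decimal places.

The Beta prior is conjugate to a Binomial/Bernoulli likelihood; the update adds successes to α and failures to β.
Posterior: Beta(α+k, β+n−k) = Beta(6.9+12, 8.7+42) = Beta(18.9, 50.7).
Var = αβ/((α+β)²(α+β+1)) = 18.9·50.7/(69.6²·70.6) = 0.002802.

0.002802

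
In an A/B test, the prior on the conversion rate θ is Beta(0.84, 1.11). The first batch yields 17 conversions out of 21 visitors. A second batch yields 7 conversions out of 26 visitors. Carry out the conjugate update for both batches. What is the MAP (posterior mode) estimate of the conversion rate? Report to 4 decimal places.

0.5078

The Beta prior is conjugate to a Binomial/Bernoulli likelihood; the update adds successes to α and failures to β.
After batch 1: Beta(0.84+17, 1.11+4) = Beta(17.84, 5.11).
After batch 2: Beta(17.84+7, 5.11+19) = Beta(24.84, 24.11).
Mode of Beta(a,b) for a,b>1 is (a−1)/(a+b−2) = 23.84/46.95 = 0.5078.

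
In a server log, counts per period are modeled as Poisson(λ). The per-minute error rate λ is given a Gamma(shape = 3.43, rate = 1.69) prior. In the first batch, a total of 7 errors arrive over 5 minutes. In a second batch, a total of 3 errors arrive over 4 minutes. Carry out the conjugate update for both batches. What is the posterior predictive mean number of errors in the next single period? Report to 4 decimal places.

With a Gamma(shape α, rate β) prior, the Poisson likelihood is conjugate: the posterior is Gamma(α + ΣXᵢ, β + n).
After batch 1: Gamma(α+S, β+n) = Gamma(3.43+7, 1.69+5) = Gamma(10.43, 6.69).
After batch 2: Gamma(α+S, β+n) = Gamma(10.43+3, 6.69+4) = Gamma(13.43, 10.69).
The predictive distribution for one future period is NegBinom with mean α/β = 1.2563.

1.2563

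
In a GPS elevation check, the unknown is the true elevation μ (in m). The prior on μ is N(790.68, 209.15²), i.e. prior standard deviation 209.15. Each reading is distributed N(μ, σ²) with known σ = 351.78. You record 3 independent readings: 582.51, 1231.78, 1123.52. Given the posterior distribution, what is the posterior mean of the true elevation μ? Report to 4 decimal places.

887.7419

For Normal data with known variance σ², a Normal(μ₀, σ₀²) prior on μ is conjugate. Posterior precision = 1/σ₀² + n/σ²; posterior mean is the precision-weighted average of μ₀ and x̄.
Σxᵢ = 582.51 + 1231.78 + 1123.52 = 2937.81, so n·x̄ = 2937.81.
σ₀² = 209.15² = 43743.7225, σ² = 351.78² = 123749.1684; σ² + n·σ₀² = 123749.1684 + 3·43743.7225 = 254980.3359.
Posterior mean = (μ₀/σ₀² + n·x̄/σ²)/(1/σ₀² + n/σ²) = (σ²·μ₀ + σ₀²·n·x̄)/(σ² + n·σ₀²) = (123749.1684·790.68 + 43743.7225·2937.81)/254980.3359 = 226356737.868237/254980.3359 = 887.7419.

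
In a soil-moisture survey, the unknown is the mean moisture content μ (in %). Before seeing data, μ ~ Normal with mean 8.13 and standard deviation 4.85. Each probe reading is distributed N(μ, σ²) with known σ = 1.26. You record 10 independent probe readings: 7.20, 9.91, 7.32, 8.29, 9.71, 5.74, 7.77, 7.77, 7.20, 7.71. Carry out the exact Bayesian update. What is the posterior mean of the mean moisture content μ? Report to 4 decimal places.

7.8638

For Normal data with known variance σ², a Normal(μ₀, σ₀²) prior on μ is conjugate. Posterior precision = 1/σ₀² + n/σ²; posterior mean is the precision-weighted average of μ₀ and x̄.
Σxᵢ = 7.20 + 9.91 + 7.32 + 8.29 + 9.71 + 5.74 + 7.77 + 7.77 + 7.20 + 7.71 = 78.62, so n·x̄ = 78.62.
σ₀² = 4.85² = 23.5225, σ² = 1.26² = 1.5876; σ² + n·σ₀² = 1.5876 + 10·23.5225 = 236.8126.
Posterior mean = (μ₀/σ₀² + n·x̄/σ²)/(1/σ₀² + n/σ²) = (σ²·μ₀ + σ₀²·n·x̄)/(σ² + n·σ₀²) = (1.5876·8.13 + 23.5225·78.62)/236.8126 = 1862.246138/236.8126 = 7.8638.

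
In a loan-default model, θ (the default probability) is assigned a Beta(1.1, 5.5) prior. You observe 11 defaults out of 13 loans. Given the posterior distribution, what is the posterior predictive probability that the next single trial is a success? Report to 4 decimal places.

The Beta prior is conjugate to a Binomial/Bernoulli likelihood; the update adds successes to α and failures to β.
Posterior: Beta(α+k, β+n−k) = Beta(1.1+11, 5.5+2) = Beta(12.1, 7.5).
For a single future Bernoulli trial, P(success | data) = α/(α+β) = 0.6173.

0.6173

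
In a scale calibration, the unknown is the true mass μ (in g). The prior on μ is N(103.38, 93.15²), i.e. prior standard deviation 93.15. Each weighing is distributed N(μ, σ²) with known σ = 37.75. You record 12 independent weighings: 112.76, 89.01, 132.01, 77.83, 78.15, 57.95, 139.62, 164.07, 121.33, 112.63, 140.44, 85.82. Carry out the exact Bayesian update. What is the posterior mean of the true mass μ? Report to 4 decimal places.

109.2217

For Normal data with known variance σ², a Normal(μ₀, σ₀²) prior on μ is conjugate. Posterior precision = 1/σ₀² + n/σ²; posterior mean is the precision-weighted average of μ₀ and x̄.
Σxᵢ = 112.76 + 89.01 + 132.01 + 77.83 + 78.15 + 57.95 + 139.62 + 164.07 + 121.33 + 112.63 + 140.44 + 85.82 = 1311.62, so n·x̄ = 1311.62.
σ₀² = 93.15² = 8676.9225, σ² = 37.75² = 1425.0625; σ² + n·σ₀² = 1425.0625 + 12·8676.9225 = 105548.1325.
Posterior mean = (μ₀/σ₀² + n·x̄/σ²)/(1/σ₀² + n/σ²) = (σ²·μ₀ + σ₀²·n·x̄)/(σ² + n·σ₀²) = (1425.0625·103.38 + 8676.9225·1311.62)/105548.1325 = 11528148.0507/105548.1325 = 109.2217.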